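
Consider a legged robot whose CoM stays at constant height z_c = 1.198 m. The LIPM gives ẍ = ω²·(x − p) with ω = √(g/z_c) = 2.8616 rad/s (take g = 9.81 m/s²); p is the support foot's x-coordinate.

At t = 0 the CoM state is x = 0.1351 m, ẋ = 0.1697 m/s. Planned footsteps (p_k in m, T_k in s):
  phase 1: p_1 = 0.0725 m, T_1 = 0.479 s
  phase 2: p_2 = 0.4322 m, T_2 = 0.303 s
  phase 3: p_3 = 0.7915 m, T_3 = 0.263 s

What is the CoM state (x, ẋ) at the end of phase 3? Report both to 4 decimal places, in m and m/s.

phase 1: p=0.0725, T=0.479, ωT=1.370706, cosh=2.096030, sinh=1.842102; start (x,ẋ)=(0.135100, 0.169700) → end (x,ẋ)=(0.312953, 0.685683)
phase 2: p=0.4322, T=0.303, ωT=0.867065, cosh=1.400049, sinh=0.979866; start (x,ẋ)=(0.312953, 0.685683) → end (x,ẋ)=(0.500039, 0.625623)
phase 3: p=0.7915, T=0.263, ωT=0.752601, cosh=1.296826, sinh=0.825687; start (x,ẋ)=(0.500039, 0.625623) → end (x,ẋ)=(0.594043, 0.122664)

x = 0.5940, ẋ = 0.1227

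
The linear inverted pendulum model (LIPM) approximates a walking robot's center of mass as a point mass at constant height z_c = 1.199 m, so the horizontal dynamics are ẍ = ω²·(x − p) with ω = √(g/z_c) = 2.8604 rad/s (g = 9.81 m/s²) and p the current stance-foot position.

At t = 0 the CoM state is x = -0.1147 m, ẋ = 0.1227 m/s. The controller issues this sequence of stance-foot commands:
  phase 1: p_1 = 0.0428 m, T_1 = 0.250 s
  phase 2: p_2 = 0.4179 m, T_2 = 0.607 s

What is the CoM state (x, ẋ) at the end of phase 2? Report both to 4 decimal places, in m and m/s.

x = -1.3533, ẋ = -4.8278

phase 1: p=0.0428, T=0.250, ωT=0.715100, cosh=1.266767, sinh=0.777624; start (x,ẋ)=(-0.114700, 0.122700) → end (x,ẋ)=(-0.123359, -0.194897)
phase 2: p=0.4179, T=0.607, ωT=1.736263, cosh=2.926134, sinh=2.749957; start (x,ẋ)=(-0.123359, -0.194897) → end (x,ẋ)=(-1.353268, -4.827825)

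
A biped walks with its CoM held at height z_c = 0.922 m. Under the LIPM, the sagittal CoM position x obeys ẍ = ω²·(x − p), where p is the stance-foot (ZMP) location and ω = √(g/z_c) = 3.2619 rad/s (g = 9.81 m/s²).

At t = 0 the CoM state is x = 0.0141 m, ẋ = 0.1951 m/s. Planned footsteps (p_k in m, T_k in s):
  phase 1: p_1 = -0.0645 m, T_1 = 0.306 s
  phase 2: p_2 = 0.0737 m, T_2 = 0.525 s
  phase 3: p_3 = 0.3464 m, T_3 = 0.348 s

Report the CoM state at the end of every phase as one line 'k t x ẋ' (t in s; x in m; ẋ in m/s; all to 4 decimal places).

1 0.3060 0.1267 0.6012
2 0.8310 0.7196 2.1842
3 1.1790 1.9212 5.4477

phase 1: p=-0.0645, T=0.306, ωT=0.998141, cosh=1.540899, sinh=1.172335; start (x,ẋ)=(0.014100, 0.195100) → end (x,ẋ)=(0.126734, 0.601199)
phase 2: p=0.0737, T=0.525, ωT=1.712498, cosh=2.861601, sinh=2.681186; start (x,ẋ)=(0.126734, 0.601199) → end (x,ẋ)=(0.719630, 2.184215)
phase 3: p=0.3464, T=0.348, ωT=1.135141, cosh=1.716495, sinh=1.395118; start (x,ẋ)=(0.719630, 2.184215) → end (x,ẋ)=(1.921239, 5.447667)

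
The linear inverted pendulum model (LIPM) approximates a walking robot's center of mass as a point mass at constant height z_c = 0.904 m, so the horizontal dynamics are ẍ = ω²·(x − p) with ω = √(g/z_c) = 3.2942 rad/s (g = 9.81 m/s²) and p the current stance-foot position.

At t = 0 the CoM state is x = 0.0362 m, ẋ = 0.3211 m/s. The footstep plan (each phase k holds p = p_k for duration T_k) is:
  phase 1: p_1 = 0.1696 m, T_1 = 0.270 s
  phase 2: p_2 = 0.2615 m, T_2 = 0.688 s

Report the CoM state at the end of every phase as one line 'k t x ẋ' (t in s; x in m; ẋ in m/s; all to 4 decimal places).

phase 1: p=0.1696, T=0.270, ωT=0.889434, cosh=1.422320, sinh=1.011432; start (x,ẋ)=(0.036200, 0.321100) → end (x,ẋ)=(0.078451, 0.012237)
phase 2: p=0.2615, T=0.688, ωT=2.266410, cosh=4.874197, sinh=4.770513; start (x,ẋ)=(0.078451, 0.012237) → end (x,ẋ)=(-0.612995, -2.816971)

1 0.2700 0.0785 0.0122
2 0.9580 -0.6130 -2.8170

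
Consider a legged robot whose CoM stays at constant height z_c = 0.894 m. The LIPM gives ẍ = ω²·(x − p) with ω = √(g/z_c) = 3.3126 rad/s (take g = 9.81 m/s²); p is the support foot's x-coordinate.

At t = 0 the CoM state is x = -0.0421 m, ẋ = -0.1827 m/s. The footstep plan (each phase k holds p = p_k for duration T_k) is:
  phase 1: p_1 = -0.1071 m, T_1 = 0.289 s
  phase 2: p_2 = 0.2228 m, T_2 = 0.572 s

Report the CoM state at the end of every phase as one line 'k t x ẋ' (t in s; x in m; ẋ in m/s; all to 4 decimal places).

1 0.2890 -0.0712 -0.0339
2 0.8610 -0.8104 -3.2811

phase 1: p=-0.1071, T=0.289, ωT=0.957341, cosh=1.494337, sinh=1.110425; start (x,ẋ)=(-0.042100, -0.182700) → end (x,ẋ)=(-0.071211, -0.033920)
phase 2: p=0.2228, T=0.572, ωT=1.894807, cosh=3.400807, sinh=3.250459; start (x,ẋ)=(-0.071211, -0.033920) → end (x,ẋ)=(-0.810359, -3.281114)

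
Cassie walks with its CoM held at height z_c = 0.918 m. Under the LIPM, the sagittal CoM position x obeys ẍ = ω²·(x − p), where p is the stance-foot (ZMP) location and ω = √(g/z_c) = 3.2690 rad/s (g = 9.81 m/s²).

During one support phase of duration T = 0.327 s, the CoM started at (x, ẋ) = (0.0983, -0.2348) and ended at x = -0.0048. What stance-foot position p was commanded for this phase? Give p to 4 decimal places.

p = 0.1156

ωT = 3.2690·0.327 = 1.068963; cosh(ωT) = 1.627861, sinh(ωT) = 1.284497
x(T) = p + (x₀−p)·cosh(ωT) + (ẋ₀/ω)·sinh(ωT) ⇒ p·(1 − cosh) = x(T) − x₀·cosh − (ẋ₀/ω)·sinh
numerator   = -0.0048 − (0.0983)·1.627861 − (-0.2348/3.2690)·1.284497 = -0.072558
denominator = 1 − 1.627861 = -0.627861
p = -0.072558 / -0.627861 = 0.1156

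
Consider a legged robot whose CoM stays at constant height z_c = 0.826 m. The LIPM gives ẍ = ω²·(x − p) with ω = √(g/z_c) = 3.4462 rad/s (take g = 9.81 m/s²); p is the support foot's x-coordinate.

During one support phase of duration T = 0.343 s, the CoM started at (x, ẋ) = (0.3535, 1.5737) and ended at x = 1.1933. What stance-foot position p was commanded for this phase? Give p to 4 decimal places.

p = 0.1427

ωT = 3.4462·0.343 = 1.182047; cosh(ωT) = 1.783846, sinh(ωT) = 1.477195
x(T) = p + (x₀−p)·cosh(ωT) + (ẋ₀/ω)·sinh(ωT) ⇒ p·(1 − cosh) = x(T) − x₀·cosh − (ẋ₀/ω)·sinh
numerator   = 1.1933 − (0.3535)·1.783846 − (1.5737/3.4462)·1.477195 = -0.111848
denominator = 1 − 1.783846 = -0.783846
p = -0.111848 / -0.783846 = 0.1427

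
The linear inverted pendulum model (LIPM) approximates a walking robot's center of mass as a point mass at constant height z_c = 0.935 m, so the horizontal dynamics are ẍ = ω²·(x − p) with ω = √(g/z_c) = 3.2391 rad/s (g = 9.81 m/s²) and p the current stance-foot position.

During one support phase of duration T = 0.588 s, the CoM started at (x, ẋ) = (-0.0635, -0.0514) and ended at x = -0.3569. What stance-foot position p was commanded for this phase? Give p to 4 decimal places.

ωT = 3.2391·0.588 = 1.904591; cosh(ωT) = 3.432771, sinh(ωT) = 3.283888
x(T) = p + (x₀−p)·cosh(ωT) + (ẋ₀/ω)·sinh(ωT) ⇒ p·(1 − cosh) = x(T) − x₀·cosh − (ẋ₀/ω)·sinh
numerator   = -0.3569 − (-0.0635)·3.432771 − (-0.0514/3.2391)·3.283888 = -0.086808
denominator = 1 − 3.432771 = -2.432771
p = -0.086808 / -2.432771 = 0.0357

p = 0.0357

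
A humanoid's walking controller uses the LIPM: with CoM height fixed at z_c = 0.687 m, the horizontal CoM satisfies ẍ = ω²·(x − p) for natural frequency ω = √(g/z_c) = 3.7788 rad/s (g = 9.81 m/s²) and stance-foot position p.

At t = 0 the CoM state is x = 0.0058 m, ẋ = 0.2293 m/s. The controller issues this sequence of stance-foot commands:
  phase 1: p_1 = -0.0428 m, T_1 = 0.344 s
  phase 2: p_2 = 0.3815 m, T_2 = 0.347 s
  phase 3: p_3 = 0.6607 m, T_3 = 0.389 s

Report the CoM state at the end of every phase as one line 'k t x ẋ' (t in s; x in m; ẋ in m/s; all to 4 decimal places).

1 0.3440 0.1560 0.7638
2 0.6910 0.2806 0.0540
3 1.0800 -0.1802 -2.8350

phase 1: p=-0.0428, T=0.344, ωT=1.299907, cosh=1.970757, sinh=1.698200; start (x,ẋ)=(0.005800, 0.229300) → end (x,ẋ)=(0.156027, 0.763768)
phase 2: p=0.3815, T=0.347, ωT=1.311244, cosh=1.990135, sinh=1.720650; start (x,ẋ)=(0.156027, 0.763768) → end (x,ẋ)=(0.280554, 0.053976)
phase 3: p=0.6607, T=0.389, ωT=1.469953, cosh=2.289484, sinh=2.059548; start (x,ẋ)=(0.280554, 0.053976) → end (x,ẋ)=(-0.180220, -2.834955)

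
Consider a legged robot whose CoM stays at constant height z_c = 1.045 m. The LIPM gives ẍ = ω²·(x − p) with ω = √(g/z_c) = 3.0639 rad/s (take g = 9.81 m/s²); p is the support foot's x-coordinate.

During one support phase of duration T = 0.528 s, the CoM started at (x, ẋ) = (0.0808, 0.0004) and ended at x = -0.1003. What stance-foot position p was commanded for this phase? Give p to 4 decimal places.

p = 0.1928

ωT = 3.0639·0.528 = 1.617739; cosh(ωT) = 2.620013, sinh(ωT) = 2.421666
x(T) = p + (x₀−p)·cosh(ωT) + (ẋ₀/ω)·sinh(ωT) ⇒ p·(1 − cosh) = x(T) − x₀·cosh − (ẋ₀/ω)·sinh
numerator   = -0.1003 − (0.0808)·2.620013 − (0.0004/3.0639)·2.421666 = -0.312313
denominator = 1 − 2.620013 = -1.620013
p = -0.312313 / -1.620013 = 0.1928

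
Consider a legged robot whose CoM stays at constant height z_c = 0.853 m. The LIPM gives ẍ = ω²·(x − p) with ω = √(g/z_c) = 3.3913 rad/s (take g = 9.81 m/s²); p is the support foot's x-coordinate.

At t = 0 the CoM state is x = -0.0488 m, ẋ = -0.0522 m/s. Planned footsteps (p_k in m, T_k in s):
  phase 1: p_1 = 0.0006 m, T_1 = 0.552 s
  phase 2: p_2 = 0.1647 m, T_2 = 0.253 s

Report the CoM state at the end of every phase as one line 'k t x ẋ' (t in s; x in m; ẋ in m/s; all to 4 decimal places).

phase 1: p=0.0006, T=0.552, ωT=1.871998, cosh=3.327543, sinh=3.173727; start (x,ẋ)=(-0.048800, -0.052200) → end (x,ẋ)=(-0.212632, -0.705393)
phase 2: p=0.1647, T=0.253, ωT=0.857999, cosh=1.391223, sinh=0.967213; start (x,ẋ)=(-0.212632, -0.705393) → end (x,ẋ)=(-0.561434, -2.219049)

1 0.5520 -0.2126 -0.7054
2 0.8050 -0.5614 -2.2190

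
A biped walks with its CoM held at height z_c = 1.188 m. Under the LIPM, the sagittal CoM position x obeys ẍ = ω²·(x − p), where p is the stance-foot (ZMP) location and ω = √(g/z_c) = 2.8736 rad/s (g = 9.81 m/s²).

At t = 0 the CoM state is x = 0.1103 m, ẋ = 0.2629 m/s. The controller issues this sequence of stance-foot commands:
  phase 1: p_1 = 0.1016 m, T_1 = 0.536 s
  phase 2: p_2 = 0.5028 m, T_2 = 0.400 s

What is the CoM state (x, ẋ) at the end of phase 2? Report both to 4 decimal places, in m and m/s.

x = 0.5410, ẋ = 0.4912

phase 1: p=0.1016, T=0.536, ωT=1.540250, cosh=2.440041, sinh=2.225714; start (x,ẋ)=(0.110300, 0.262900) → end (x,ẋ)=(0.326455, 0.697130)
phase 2: p=0.5028, T=0.400, ωT=1.149440, cosh=1.736619, sinh=1.419805; start (x,ẋ)=(0.326455, 0.697130) → end (x,ẋ)=(0.540997, 0.491169)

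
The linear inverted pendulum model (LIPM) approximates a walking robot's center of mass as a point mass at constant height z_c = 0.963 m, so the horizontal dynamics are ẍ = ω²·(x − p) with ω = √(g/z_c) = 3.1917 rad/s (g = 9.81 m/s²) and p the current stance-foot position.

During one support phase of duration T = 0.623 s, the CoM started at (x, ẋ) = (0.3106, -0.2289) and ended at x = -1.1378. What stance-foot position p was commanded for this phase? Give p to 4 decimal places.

p = 0.7485

ωT = 3.1917·0.623 = 1.988429; cosh(ωT) = 3.720481, sinh(ωT) = 3.583570
x(T) = p + (x₀−p)·cosh(ωT) + (ẋ₀/ω)·sinh(ωT) ⇒ p·(1 − cosh) = x(T) − x₀·cosh − (ẋ₀/ω)·sinh
numerator   = -1.1378 − (0.3106)·3.720481 − (-0.2289/3.1917)·3.583570 = -2.036377
denominator = 1 − 3.720481 = -2.720481
p = -2.036377 / -2.720481 = 0.7485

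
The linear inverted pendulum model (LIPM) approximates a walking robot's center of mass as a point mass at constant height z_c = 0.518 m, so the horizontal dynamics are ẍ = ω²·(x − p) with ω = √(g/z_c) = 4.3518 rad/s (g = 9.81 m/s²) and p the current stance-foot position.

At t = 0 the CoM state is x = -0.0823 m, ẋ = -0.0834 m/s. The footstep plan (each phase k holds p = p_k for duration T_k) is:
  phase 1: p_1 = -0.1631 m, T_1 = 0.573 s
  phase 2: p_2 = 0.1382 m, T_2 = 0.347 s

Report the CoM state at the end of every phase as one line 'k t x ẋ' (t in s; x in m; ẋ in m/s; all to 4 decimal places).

phase 1: p=-0.1631, T=0.573, ωT=2.493581, cosh=6.093582, sinh=6.010968; start (x,ẋ)=(-0.082300, -0.083400) → end (x,ẋ)=(0.214064, 1.605405)
phase 2: p=0.1382, T=0.347, ωT=1.510075, cosh=2.373981, sinh=2.153088; start (x,ẋ)=(0.214064, 1.605405) → end (x,ẋ)=(1.112587, 4.522034)

1 0.5730 0.2141 1.6054
2 0.9200 1.1126 4.5220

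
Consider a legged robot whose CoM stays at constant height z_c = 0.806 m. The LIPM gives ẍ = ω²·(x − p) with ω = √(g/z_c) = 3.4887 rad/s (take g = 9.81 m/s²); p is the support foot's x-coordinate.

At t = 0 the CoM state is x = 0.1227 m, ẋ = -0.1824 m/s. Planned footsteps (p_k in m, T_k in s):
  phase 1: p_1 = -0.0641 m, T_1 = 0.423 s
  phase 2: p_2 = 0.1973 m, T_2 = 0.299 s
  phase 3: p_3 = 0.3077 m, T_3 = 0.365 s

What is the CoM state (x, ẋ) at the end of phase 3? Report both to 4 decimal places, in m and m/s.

phase 1: p=-0.0641, T=0.423, ωT=1.475720, cosh=2.301399, sinh=2.072785; start (x,ẋ)=(0.122700, -0.182400) → end (x,ẋ)=(0.257430, 0.931036)
phase 2: p=0.1973, T=0.299, ωT=1.043121, cosh=1.595207, sinh=1.242854; start (x,ẋ)=(0.257430, 0.931036) → end (x,ẋ)=(0.624902, 1.745916)
phase 3: p=0.3077, T=0.365, ωT=1.273375, cosh=1.926389, sinh=1.646504; start (x,ẋ)=(0.624902, 1.745916) → end (x,ẋ)=(1.742746, 5.185374)

x = 1.7427, ẋ = 5.1854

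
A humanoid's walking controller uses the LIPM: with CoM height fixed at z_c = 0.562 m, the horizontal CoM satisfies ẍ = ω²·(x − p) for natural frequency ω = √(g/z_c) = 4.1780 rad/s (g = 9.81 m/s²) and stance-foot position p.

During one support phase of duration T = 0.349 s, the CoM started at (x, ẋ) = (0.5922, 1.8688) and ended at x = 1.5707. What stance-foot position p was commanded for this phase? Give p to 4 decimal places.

ωT = 4.1780·0.349 = 1.458122; cosh(ωT) = 2.265277, sinh(ωT) = 2.032604
x(T) = p + (x₀−p)·cosh(ωT) + (ẋ₀/ω)·sinh(ωT) ⇒ p·(1 − cosh) = x(T) − x₀·cosh − (ẋ₀/ω)·sinh
numerator   = 1.5707 − (0.5922)·2.265277 − (1.8688/4.1780)·2.032604 = -0.679971
denominator = 1 − 2.265277 = -1.265277
p = -0.679971 / -1.265277 = 0.5374

p = 0.5374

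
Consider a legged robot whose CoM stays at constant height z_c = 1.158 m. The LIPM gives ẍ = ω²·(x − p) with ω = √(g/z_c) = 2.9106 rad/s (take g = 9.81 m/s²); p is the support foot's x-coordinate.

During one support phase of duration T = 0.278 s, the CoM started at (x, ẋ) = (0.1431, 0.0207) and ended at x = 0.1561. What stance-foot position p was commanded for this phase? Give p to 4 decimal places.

ωT = 2.9106·0.278 = 0.809147; cosh(ωT) = 1.345614, sinh(ωT) = 0.900377
x(T) = p + (x₀−p)·cosh(ωT) + (ẋ₀/ω)·sinh(ωT) ⇒ p·(1 − cosh) = x(T) − x₀·cosh − (ẋ₀/ω)·sinh
numerator   = 0.1561 − (0.1431)·1.345614 − (0.0207/2.9106)·0.900377 = -0.042861
denominator = 1 − 1.345614 = -0.345614
p = -0.042861 / -0.345614 = 0.1240

p = 0.1240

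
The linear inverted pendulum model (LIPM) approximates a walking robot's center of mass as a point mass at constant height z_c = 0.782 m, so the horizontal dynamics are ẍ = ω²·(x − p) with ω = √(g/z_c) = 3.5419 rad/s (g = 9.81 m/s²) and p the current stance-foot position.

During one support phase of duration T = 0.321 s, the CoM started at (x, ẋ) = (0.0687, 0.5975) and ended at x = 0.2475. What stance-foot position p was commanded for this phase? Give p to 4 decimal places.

p = 0.1481

ωT = 3.5419·0.321 = 1.136950; cosh(ωT) = 1.719021, sinh(ωT) = 1.398225
x(T) = p + (x₀−p)·cosh(ωT) + (ẋ₀/ω)·sinh(ωT) ⇒ p·(1 − cosh) = x(T) − x₀·cosh − (ẋ₀/ω)·sinh
numerator   = 0.2475 − (0.0687)·1.719021 − (0.5975/3.5419)·1.398225 = -0.106470
denominator = 1 − 1.719021 = -0.719021
p = -0.106470 / -0.719021 = 0.1481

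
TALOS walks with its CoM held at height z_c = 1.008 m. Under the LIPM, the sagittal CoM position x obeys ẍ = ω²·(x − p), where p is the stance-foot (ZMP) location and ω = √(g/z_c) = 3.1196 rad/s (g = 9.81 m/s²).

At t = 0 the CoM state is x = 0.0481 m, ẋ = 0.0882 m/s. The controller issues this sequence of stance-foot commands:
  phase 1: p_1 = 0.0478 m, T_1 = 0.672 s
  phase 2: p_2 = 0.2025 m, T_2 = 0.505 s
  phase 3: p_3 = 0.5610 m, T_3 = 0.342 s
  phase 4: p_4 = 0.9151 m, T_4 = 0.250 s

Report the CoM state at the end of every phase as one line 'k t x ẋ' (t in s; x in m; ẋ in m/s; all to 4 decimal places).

phase 1: p=0.0478, T=0.672, ωT=2.096371, cosh=4.129746, sinh=4.006844; start (x,ẋ)=(0.048100, 0.088200) → end (x,ẋ)=(0.162324, 0.367994)
phase 2: p=0.2025, T=0.505, ωT=1.575398, cosh=2.519795, sinh=2.312870; start (x,ẋ)=(0.162324, 0.367994) → end (x,ẋ)=(0.374095, 0.637388)
phase 3: p=0.5610, T=0.342, ωT=1.066903, cosh=1.625219, sinh=1.281146; start (x,ẋ)=(0.374095, 0.637388) → end (x,ẋ)=(0.518998, 0.288897)
phase 4: p=0.9151, T=0.250, ωT=0.779900, cosh=1.319853, sinh=0.861401; start (x,ẋ)=(0.518998, 0.288897) → end (x,ẋ)=(0.472075, -0.683115)

1 0.6720 0.1623 0.3680
2 1.1770 0.3741 0.6374
3 1.5190 0.5190 0.2889
4 1.7690 0.4721 -0.6831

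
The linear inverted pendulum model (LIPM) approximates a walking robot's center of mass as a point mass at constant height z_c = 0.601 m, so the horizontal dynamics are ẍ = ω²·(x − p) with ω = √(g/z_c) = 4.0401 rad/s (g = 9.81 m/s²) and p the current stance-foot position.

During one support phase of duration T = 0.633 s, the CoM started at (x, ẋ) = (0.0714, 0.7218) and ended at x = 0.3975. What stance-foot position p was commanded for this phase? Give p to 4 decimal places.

ωT = 4.0401·0.633 = 2.557383; cosh(ωT) = 6.489760, sinh(ωT) = 6.412253
x(T) = p + (x₀−p)·cosh(ωT) + (ẋ₀/ω)·sinh(ωT) ⇒ p·(1 − cosh) = x(T) − x₀·cosh − (ẋ₀/ω)·sinh
numerator   = 0.3975 − (0.0714)·6.489760 − (0.7218/4.0401)·6.412253 = -1.211475
denominator = 1 − 6.489760 = -5.489760
p = -1.211475 / -5.489760 = 0.2207

p = 0.2207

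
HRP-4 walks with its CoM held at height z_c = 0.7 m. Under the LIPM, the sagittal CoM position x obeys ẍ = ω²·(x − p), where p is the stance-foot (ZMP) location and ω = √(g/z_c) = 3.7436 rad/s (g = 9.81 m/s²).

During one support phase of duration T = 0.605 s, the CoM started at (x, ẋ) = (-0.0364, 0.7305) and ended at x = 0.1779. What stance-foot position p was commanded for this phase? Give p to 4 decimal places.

p = 0.1485

ωT = 3.7436·0.605 = 2.264878; cosh(ωT) = 4.866896, sinh(ωT) = 4.763053
x(T) = p + (x₀−p)·cosh(ωT) + (ẋ₀/ω)·sinh(ωT) ⇒ p·(1 − cosh) = x(T) − x₀·cosh − (ẋ₀/ω)·sinh
numerator   = 0.1779 − (-0.0364)·4.866896 − (0.7305/3.7436)·4.763053 = -0.574374
denominator = 1 − 4.866896 = -3.866896
p = -0.574374 / -3.866896 = 0.1485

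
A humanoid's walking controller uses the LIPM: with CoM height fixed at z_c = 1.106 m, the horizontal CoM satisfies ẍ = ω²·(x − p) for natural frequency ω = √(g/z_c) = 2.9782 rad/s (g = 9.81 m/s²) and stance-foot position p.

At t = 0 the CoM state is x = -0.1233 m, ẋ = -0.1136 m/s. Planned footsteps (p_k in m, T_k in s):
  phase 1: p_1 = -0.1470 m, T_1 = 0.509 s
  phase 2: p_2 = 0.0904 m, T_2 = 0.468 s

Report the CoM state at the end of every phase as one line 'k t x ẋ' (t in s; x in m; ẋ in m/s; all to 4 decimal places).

phase 1: p=-0.1470, T=0.509, ωT=1.515904, cosh=2.386572, sinh=2.166963; start (x,ẋ)=(-0.123300, -0.113600) → end (x,ẋ)=(-0.173095, -0.118163)
phase 2: p=0.0904, T=0.468, ωT=1.393798, cosh=2.139129, sinh=1.890997; start (x,ẋ)=(-0.173095, -0.118163) → end (x,ẋ)=(-0.548276, -1.736706)

1 0.5090 -0.1731 -0.1182
2 0.9770 -0.5483 -1.7367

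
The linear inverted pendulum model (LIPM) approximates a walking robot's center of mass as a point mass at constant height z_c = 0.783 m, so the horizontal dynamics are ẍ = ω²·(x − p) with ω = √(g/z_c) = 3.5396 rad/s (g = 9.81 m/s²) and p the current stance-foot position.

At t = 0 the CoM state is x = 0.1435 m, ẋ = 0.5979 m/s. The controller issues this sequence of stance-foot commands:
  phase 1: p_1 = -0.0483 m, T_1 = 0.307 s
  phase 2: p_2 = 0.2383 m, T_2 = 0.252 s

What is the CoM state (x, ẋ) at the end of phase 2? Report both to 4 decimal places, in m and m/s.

x = 1.1360, ẋ = 3.5821

phase 1: p=-0.0483, T=0.307, ωT=1.086657, cosh=1.650845, sinh=1.313503; start (x,ẋ)=(0.143500, 0.597900) → end (x,ẋ)=(0.490206, 1.878771)
phase 2: p=0.2383, T=0.252, ωT=0.891979, cosh=1.424899, sinh=1.015055; start (x,ẋ)=(0.490206, 1.878771) → end (x,ẋ)=(1.136017, 3.582128)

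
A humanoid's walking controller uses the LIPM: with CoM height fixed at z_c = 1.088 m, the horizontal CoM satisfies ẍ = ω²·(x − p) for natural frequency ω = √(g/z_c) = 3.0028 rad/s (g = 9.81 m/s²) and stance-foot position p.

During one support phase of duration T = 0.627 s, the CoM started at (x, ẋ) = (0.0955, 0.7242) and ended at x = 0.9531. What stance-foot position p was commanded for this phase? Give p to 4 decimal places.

p = 0.0601

ωT = 3.0028·0.627 = 1.882756; cosh(ωT) = 3.361879, sinh(ωT) = 3.209709
x(T) = p + (x₀−p)·cosh(ωT) + (ẋ₀/ω)·sinh(ωT) ⇒ p·(1 − cosh) = x(T) − x₀·cosh − (ẋ₀/ω)·sinh
numerator   = 0.9531 − (0.0955)·3.361879 − (0.7242/3.0028)·3.209709 = -0.142061
denominator = 1 − 3.361879 = -2.361879
p = -0.142061 / -2.361879 = 0.0601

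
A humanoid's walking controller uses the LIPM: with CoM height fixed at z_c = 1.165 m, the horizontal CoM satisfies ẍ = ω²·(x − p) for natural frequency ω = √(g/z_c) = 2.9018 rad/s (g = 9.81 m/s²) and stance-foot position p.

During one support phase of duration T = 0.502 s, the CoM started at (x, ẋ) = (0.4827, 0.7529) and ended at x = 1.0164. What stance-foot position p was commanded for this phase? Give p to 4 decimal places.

p = 0.4770

ωT = 2.9018·0.502 = 1.456704; cosh(ωT) = 2.262396, sinh(ωT) = 2.029393
x(T) = p + (x₀−p)·cosh(ωT) + (ẋ₀/ω)·sinh(ωT) ⇒ p·(1 − cosh) = x(T) − x₀·cosh − (ẋ₀/ω)·sinh
numerator   = 1.0164 − (0.4827)·2.262396 − (0.7529/2.9018)·2.029393 = -0.602204
denominator = 1 − 2.262396 = -1.262396
p = -0.602204 / -1.262396 = 0.4770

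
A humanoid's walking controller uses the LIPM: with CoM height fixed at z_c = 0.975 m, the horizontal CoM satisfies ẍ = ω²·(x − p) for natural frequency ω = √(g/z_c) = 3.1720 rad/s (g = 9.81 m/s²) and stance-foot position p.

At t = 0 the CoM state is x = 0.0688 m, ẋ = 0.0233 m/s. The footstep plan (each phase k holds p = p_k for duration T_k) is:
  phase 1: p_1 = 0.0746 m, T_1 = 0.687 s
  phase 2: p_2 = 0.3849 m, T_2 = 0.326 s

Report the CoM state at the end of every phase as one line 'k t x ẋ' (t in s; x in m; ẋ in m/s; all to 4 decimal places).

1 0.6870 0.0807 0.0240
2 1.0130 -0.0877 -1.1474

phase 1: p=0.0746, T=0.687, ωT=2.179164, cosh=4.476025, sinh=4.362889; start (x,ẋ)=(0.068800, 0.023300) → end (x,ẋ)=(0.080687, 0.024025)
phase 2: p=0.3849, T=0.326, ωT=1.034072, cosh=1.584026, sinh=1.228469; start (x,ẋ)=(0.080687, 0.024025) → end (x,ẋ)=(-0.087677, -1.147374)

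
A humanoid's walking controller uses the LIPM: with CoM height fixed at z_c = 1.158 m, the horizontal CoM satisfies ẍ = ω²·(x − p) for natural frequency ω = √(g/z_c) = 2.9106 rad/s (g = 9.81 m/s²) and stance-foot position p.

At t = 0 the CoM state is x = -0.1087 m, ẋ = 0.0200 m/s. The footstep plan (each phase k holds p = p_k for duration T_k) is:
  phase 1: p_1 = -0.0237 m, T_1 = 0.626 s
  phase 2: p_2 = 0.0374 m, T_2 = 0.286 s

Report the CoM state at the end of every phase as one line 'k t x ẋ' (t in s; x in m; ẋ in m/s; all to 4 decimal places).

phase 1: p=-0.0237, T=0.626, ωT=1.822036, cosh=3.173065, sinh=3.011369; start (x,ẋ)=(-0.108700, 0.020000) → end (x,ẋ)=(-0.272718, -0.681554)
phase 2: p=0.0374, T=0.286, ωT=0.832432, cosh=1.366946, sinh=0.931956; start (x,ẋ)=(-0.272718, -0.681554) → end (x,ẋ)=(-0.604744, -1.772859)

1 0.6260 -0.2727 -0.6816
2 0.9120 -0.6047 -1.7729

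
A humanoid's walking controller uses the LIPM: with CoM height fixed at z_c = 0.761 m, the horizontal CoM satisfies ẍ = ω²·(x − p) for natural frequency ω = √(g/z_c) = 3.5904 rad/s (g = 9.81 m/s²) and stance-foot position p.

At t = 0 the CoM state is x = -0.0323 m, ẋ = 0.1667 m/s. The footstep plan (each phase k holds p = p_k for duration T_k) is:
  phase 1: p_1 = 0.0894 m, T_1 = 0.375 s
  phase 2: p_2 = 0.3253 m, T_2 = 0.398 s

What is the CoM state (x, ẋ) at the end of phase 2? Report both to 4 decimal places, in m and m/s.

x = -0.8044, ẋ = -3.8156

phase 1: p=0.0894, T=0.375, ωT=1.346400, cosh=2.051869, sinh=1.791694; start (x,ẋ)=(-0.032300, 0.166700) → end (x,ẋ)=(-0.077125, -0.440837)
phase 2: p=0.3253, T=0.398, ωT=1.428979, cosh=2.206995, sinh=1.967441; start (x,ẋ)=(-0.077125, -0.440837) → end (x,ẋ)=(-0.804417, -3.815618)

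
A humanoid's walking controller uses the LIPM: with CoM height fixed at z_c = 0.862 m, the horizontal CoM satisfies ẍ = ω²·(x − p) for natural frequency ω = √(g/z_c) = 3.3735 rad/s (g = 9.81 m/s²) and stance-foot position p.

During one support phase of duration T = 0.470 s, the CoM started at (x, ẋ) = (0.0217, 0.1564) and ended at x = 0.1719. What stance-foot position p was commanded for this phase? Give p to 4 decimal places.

ωT = 3.3735·0.470 = 1.585545; cosh(ωT) = 2.543394, sinh(ωT) = 2.338558
x(T) = p + (x₀−p)·cosh(ωT) + (ẋ₀/ω)·sinh(ωT) ⇒ p·(1 − cosh) = x(T) − x₀·cosh − (ẋ₀/ω)·sinh
numerator   = 0.1719 − (0.0217)·2.543394 − (0.1564/3.3735)·2.338558 = 0.008290
denominator = 1 − 2.543394 = -1.543394
p = 0.008290 / -1.543394 = -0.0054

p = -0.0054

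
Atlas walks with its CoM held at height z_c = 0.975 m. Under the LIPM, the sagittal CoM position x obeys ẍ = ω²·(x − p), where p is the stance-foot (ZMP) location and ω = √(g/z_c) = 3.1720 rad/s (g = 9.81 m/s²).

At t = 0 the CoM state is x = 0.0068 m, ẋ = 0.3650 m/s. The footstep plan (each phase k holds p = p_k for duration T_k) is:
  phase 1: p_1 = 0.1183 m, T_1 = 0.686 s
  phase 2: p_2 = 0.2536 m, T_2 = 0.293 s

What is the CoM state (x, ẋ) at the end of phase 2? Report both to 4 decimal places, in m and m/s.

x = 0.0903, ẋ = -0.3164

phase 1: p=0.1183, T=0.686, ωT=2.175992, cosh=4.462208, sinh=4.348713; start (x,ẋ)=(0.006800, 0.365000) → end (x,ẋ)=(0.121167, 0.090662)
phase 2: p=0.2536, T=0.293, ωT=0.929396, cosh=1.463885, sinh=1.069093; start (x,ẋ)=(0.121167, 0.090662) → end (x,ẋ)=(0.090291, -0.316382)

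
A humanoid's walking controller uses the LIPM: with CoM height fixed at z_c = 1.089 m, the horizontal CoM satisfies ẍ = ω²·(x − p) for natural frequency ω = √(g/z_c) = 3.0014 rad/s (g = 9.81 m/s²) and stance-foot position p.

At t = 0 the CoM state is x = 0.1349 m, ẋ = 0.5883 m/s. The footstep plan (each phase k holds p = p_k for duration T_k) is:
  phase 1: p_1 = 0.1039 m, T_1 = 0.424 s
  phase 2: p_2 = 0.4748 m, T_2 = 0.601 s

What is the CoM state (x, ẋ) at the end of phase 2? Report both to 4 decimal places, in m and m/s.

x = 1.7751, ẋ = 4.1089

phase 1: p=0.1039, T=0.424, ωT=1.272594, cosh=1.925102, sinh=1.644998; start (x,ẋ)=(0.134900, 0.588300) → end (x,ẋ)=(0.486012, 1.285594)
phase 2: p=0.4748, T=0.601, ωT=1.803841, cosh=3.118798, sinh=2.954133; start (x,ẋ)=(0.486012, 1.285594) → end (x,ẋ)=(1.775115, 4.108917)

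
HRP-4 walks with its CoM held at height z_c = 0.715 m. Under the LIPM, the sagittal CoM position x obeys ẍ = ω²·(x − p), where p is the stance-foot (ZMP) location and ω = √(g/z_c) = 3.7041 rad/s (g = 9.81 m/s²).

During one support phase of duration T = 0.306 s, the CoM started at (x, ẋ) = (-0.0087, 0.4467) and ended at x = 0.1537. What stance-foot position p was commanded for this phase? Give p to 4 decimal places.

ωT = 3.7041·0.306 = 1.133455; cosh(ωT) = 1.714144, sinh(ωT) = 1.392225
x(T) = p + (x₀−p)·cosh(ωT) + (ẋ₀/ω)·sinh(ωT) ⇒ p·(1 − cosh) = x(T) − x₀·cosh − (ẋ₀/ω)·sinh
numerator   = 0.1537 − (-0.0087)·1.714144 − (0.4467/3.7041)·1.392225 = 0.000716
denominator = 1 − 1.714144 = -0.714144
p = 0.000716 / -0.714144 = -0.0010

p = -0.0010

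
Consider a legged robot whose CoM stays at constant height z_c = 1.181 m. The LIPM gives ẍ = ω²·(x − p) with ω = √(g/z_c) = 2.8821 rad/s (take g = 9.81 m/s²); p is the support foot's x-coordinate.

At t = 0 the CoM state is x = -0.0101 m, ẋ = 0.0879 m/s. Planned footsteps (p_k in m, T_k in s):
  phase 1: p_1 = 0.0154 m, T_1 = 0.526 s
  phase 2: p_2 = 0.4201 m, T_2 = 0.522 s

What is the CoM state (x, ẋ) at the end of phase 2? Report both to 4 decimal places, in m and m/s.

phase 1: p=0.0154, T=0.526, ωT=1.515985, cosh=2.386747, sinh=2.167155; start (x,ẋ)=(-0.010100, 0.087900) → end (x,ẋ)=(0.020633, 0.050523)
phase 2: p=0.4201, T=0.522, ωT=1.504456, cosh=2.361921, sinh=2.139783; start (x,ẋ)=(0.020633, 0.050523) → end (x,ẋ)=(-0.485899, -2.344208)

x = -0.4859, ẋ = -2.3442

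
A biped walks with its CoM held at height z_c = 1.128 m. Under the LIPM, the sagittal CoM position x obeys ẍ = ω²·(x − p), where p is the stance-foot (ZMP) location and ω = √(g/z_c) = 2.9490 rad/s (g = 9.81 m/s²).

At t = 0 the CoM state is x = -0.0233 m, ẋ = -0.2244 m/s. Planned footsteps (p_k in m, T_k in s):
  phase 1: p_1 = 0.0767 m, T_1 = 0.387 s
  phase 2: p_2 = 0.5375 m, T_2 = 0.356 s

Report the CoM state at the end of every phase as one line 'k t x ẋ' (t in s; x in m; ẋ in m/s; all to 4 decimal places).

phase 1: p=0.0767, T=0.387, ωT=1.141263, cosh=1.725068, sinh=1.405652; start (x,ẋ)=(-0.023300, -0.224400) → end (x,ẋ)=(-0.202768, -0.801632)
phase 2: p=0.5375, T=0.356, ωT=1.049844, cosh=1.603599, sinh=1.253607; start (x,ẋ)=(-0.202768, -0.801632) → end (x,ẋ)=(-0.990363, -4.022182)

1 0.3870 -0.2028 -0.8016
2 0.7430 -0.9904 -4.0222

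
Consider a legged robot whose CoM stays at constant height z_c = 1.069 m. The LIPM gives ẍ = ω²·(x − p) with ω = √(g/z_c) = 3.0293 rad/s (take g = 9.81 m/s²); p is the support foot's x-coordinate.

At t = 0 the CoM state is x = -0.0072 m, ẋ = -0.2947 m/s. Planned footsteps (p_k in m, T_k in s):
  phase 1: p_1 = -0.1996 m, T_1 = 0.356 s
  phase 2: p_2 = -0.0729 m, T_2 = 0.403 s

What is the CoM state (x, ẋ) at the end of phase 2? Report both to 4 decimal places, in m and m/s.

phase 1: p=-0.1996, T=0.356, ωT=1.078431, cosh=1.640096, sinh=1.299967; start (x,ẋ)=(-0.007200, -0.294700) → end (x,ẋ)=(-0.010511, 0.274333)
phase 2: p=-0.0729, T=0.403, ωT=1.220808, cosh=1.842459, sinh=1.547467; start (x,ẋ)=(-0.010511, 0.274333) → end (x,ẋ)=(0.182188, 0.797913)

x = 0.1822, ẋ = 0.7979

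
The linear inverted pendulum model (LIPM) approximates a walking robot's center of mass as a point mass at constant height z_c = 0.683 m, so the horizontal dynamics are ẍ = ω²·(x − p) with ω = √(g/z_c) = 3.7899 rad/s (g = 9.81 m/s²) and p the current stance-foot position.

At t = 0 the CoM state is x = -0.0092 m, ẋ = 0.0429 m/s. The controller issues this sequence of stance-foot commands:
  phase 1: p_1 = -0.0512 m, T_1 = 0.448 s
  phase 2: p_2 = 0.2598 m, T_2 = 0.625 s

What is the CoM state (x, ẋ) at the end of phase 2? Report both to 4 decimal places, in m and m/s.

phase 1: p=-0.0512, T=0.448, ωT=1.697875, cosh=2.822700, sinh=2.639628; start (x,ẋ)=(-0.009200, 0.042900) → end (x,ẋ)=(0.097233, 0.541259)
phase 2: p=0.2598, T=0.625, ωT=2.368688, cosh=5.388482, sinh=5.294879; start (x,ẋ)=(0.097233, 0.541259) → end (x,ẋ)=(0.140004, -0.345682)

x = 0.1400, ẋ = -0.3457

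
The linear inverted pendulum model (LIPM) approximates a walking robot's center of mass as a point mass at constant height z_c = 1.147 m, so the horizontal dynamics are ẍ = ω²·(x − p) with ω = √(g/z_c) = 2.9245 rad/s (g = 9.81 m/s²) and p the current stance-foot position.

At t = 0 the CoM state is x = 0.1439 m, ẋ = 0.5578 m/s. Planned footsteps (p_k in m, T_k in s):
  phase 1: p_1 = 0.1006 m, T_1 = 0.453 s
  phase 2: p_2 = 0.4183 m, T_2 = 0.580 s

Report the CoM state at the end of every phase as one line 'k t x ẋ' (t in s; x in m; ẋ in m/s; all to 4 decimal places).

1 0.4530 0.5212 1.3445
2 1.0330 1.9196 4.5819

phase 1: p=0.1006, T=0.453, ωT=1.324798, cosh=2.013642, sinh=1.747785; start (x,ẋ)=(0.143900, 0.557800) → end (x,ẋ)=(0.521152, 1.344533)
phase 2: p=0.4183, T=0.580, ωT=1.696210, cosh=2.818309, sinh=2.634932; start (x,ẋ)=(0.521152, 1.344533) → end (x,ẋ)=(1.919573, 4.581871)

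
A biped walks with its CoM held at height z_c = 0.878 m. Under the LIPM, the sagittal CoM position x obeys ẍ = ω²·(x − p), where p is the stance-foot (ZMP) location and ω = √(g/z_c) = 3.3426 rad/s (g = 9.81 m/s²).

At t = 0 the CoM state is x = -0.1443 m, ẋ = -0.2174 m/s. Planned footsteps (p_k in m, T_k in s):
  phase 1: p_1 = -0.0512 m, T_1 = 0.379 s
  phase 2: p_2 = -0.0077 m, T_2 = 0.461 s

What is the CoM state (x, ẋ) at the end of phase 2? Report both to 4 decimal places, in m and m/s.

phase 1: p=-0.0512, T=0.379, ωT=1.266845, cosh=1.915678, sinh=1.633959; start (x,ẋ)=(-0.144300, -0.217400) → end (x,ẋ)=(-0.335821, -0.924950)
phase 2: p=-0.0077, T=0.461, ωT=1.540939, cosh=2.441575, sinh=2.227395; start (x,ẋ)=(-0.335821, -0.924950) → end (x,ẋ)=(-1.425187, -4.701292)

x = -1.4252, ẋ = -4.7013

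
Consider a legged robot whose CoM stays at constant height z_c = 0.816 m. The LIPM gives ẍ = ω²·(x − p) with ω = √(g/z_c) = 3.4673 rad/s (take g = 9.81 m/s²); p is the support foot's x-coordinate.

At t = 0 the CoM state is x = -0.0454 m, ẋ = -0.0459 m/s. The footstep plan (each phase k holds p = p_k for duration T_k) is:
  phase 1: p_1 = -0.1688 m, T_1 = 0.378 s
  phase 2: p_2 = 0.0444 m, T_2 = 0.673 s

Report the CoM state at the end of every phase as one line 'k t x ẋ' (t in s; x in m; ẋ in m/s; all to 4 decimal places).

phase 1: p=-0.1688, T=0.378, ωT=1.310639, cosh=1.989096, sinh=1.719448; start (x,ẋ)=(-0.045400, -0.045900) → end (x,ẋ)=(0.053892, 0.644392)
phase 2: p=0.0444, T=0.673, ωT=2.333493, cosh=5.205430, sinh=5.108474; start (x,ẋ)=(0.053892, 0.644392) → end (x,ẋ)=(1.043214, 3.522473)

1 0.3780 0.0539 0.6444
2 1.0510 1.0432 3.5225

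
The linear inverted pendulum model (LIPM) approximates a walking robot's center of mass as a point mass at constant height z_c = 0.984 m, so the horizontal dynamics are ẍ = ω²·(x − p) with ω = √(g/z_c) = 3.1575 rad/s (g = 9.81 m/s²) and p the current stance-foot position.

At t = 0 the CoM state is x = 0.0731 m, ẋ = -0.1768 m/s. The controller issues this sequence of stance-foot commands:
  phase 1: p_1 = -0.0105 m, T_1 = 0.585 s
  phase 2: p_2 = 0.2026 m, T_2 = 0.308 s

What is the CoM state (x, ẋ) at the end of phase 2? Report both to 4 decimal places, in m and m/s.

phase 1: p=-0.0105, T=0.585, ωT=1.847138, cosh=3.249664, sinh=3.091976; start (x,ẋ)=(0.073100, -0.176800) → end (x,ẋ)=(0.088041, 0.241639)
phase 2: p=0.2026, T=0.308, ωT=0.972510, cosh=1.511353, sinh=1.133221; start (x,ẋ)=(0.088041, 0.241639) → end (x,ẋ)=(0.116184, -0.044707)

x = 0.1162, ẋ = -0.0447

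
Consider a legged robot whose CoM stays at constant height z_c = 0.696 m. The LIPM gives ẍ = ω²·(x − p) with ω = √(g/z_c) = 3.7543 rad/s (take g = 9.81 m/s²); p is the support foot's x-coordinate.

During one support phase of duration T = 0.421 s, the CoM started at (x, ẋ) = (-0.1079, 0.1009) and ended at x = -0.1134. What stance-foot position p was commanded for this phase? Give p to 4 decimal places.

p = -0.0635

ωT = 3.7543·0.421 = 1.580560; cosh(ωT) = 2.531768, sinh(ωT) = 2.325909
x(T) = p + (x₀−p)·cosh(ωT) + (ẋ₀/ω)·sinh(ωT) ⇒ p·(1 − cosh) = x(T) − x₀·cosh − (ẋ₀/ω)·sinh
numerator   = -0.1134 − (-0.1079)·2.531768 − (0.1009/3.7543)·2.325909 = 0.097267
denominator = 1 − 2.531768 = -1.531768
p = 0.097267 / -1.531768 = -0.0635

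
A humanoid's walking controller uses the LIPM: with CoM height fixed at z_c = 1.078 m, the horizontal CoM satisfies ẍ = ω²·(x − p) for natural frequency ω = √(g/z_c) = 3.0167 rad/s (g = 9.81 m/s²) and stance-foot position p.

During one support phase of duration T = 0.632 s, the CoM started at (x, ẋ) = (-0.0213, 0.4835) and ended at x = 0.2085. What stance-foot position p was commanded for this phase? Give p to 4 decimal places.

p = 0.1007

ωT = 3.0167·0.632 = 1.906554; cosh(ωT) = 3.439226, sinh(ωT) = 3.290634
x(T) = p + (x₀−p)·cosh(ωT) + (ẋ₀/ω)·sinh(ωT) ⇒ p·(1 − cosh) = x(T) − x₀·cosh − (ẋ₀/ω)·sinh
numerator   = 0.2085 − (-0.0213)·3.439226 − (0.4835/3.0167)·3.290634 = -0.245649
denominator = 1 − 3.439226 = -2.439226
p = -0.245649 / -2.439226 = 0.1007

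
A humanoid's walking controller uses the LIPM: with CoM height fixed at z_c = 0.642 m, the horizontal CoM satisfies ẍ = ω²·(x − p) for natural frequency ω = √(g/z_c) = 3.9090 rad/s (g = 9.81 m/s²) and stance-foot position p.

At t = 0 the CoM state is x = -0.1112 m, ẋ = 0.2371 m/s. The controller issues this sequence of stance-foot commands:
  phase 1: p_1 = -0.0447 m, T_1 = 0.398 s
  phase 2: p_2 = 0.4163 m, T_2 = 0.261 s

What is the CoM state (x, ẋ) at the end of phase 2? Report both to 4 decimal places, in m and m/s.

x = -0.3494, ẋ = -2.3058

phase 1: p=-0.0447, T=0.398, ωT=1.555782, cosh=2.474908, sinh=2.263883; start (x,ẋ)=(-0.111200, 0.237100) → end (x,ẋ)=(-0.071966, -0.001692)
phase 2: p=0.4163, T=0.261, ωT=1.020249, cosh=1.567195, sinh=1.206690; start (x,ẋ)=(-0.071966, -0.001692) → end (x,ẋ)=(-0.349430, -2.305778)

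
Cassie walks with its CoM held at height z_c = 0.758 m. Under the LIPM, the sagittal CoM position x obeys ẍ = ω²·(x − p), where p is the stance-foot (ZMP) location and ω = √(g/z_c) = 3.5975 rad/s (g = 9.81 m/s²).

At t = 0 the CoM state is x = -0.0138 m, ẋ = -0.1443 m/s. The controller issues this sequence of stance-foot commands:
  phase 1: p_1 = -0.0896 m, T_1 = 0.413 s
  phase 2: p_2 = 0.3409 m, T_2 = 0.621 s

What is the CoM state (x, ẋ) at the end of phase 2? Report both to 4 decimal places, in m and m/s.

x = -0.9545, ẋ = -4.5043

phase 1: p=-0.0896, T=0.413, ωT=1.485767, cosh=2.322342, sinh=2.096013; start (x,ẋ)=(-0.013800, -0.144300) → end (x,ẋ)=(0.002360, 0.236449)
phase 2: p=0.3409, T=0.621, ωT=2.234047, cosh=4.722339, sinh=4.615245; start (x,ẋ)=(0.002360, 0.236449) → end (x,ẋ)=(-0.954460, -4.504305)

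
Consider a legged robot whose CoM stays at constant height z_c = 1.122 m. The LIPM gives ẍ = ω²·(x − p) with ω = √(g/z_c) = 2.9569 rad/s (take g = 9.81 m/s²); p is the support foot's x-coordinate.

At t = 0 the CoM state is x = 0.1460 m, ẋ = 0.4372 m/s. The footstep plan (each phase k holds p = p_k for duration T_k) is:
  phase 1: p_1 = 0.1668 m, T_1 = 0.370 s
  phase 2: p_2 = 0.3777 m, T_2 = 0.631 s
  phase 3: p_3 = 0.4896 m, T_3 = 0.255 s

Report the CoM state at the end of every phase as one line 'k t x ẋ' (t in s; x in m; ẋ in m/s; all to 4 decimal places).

1 0.3700 0.3283 0.6445
2 1.0010 0.9015 1.6711
3 1.2560 1.4919 3.1770

phase 1: p=0.1668, T=0.370, ωT=1.094053, cosh=1.660605, sinh=1.325748; start (x,ẋ)=(0.146000, 0.437200) → end (x,ẋ)=(0.328281, 0.644478)
phase 2: p=0.3777, T=0.631, ωT=1.865804, cosh=3.307950, sinh=3.153178; start (x,ẋ)=(0.328281, 0.644478) → end (x,ẋ)=(0.901484, 1.671140)
phase 3: p=0.4896, T=0.255, ωT=0.754009, cosh=1.297991, sinh=0.827514; start (x,ẋ)=(0.901484, 1.671140) → end (x,ẋ)=(1.491905, 3.176954)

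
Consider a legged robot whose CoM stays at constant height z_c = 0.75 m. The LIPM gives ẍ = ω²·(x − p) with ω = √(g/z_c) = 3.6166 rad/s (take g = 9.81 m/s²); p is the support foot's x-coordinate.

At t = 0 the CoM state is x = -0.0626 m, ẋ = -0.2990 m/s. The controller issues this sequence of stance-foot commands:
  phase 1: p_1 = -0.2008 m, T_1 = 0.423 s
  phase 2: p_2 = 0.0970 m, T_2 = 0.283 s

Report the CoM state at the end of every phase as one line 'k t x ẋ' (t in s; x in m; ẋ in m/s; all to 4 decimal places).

phase 1: p=-0.2008, T=0.423, ωT=1.529822, cosh=2.416964, sinh=2.200390; start (x,ẋ)=(-0.062600, -0.299000) → end (x,ẋ)=(-0.048691, 0.377114)
phase 2: p=0.0970, T=0.283, ωT=1.023498, cosh=1.571124, sinh=1.211788; start (x,ẋ)=(-0.048691, 0.377114) → end (x,ẋ)=(-0.005542, -0.046008)

1 0.4230 -0.0487 0.3771
2 0.7060 -0.0055 -0.0460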